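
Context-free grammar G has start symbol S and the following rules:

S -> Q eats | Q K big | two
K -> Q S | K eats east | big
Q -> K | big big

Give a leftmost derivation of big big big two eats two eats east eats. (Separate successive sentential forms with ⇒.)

S ⇒ Q eats ⇒ K eats ⇒ K eats east eats ⇒ Q S eats east eats ⇒ K S eats east eats ⇒ Q S S eats east eats ⇒ big big S S eats east eats ⇒ big big Q eats S eats east eats ⇒ big big K eats S eats east eats ⇒ big big Q S eats S eats east eats ⇒ big big K S eats S eats east eats ⇒ big big big S eats S eats east eats ⇒ big big big two eats S eats east eats ⇒ big big big two eats two eats east eats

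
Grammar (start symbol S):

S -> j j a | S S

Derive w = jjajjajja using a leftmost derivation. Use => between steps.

S => SS   [S -> S S]
SS => jjaS   [S -> j j a]
jjaS => jjaSS   [S -> S S]
jjaSS => jjajjaS   [S -> j j a]
jjajjaS => jjajjajja   [S -> j j a]

S=>SS=>jjaS=>jjaSS=>jjajjaS=>jjajjajja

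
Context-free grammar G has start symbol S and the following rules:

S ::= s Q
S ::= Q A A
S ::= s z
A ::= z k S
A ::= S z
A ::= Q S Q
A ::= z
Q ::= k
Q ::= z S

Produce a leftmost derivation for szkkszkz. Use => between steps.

S => sQ => szS => szQAA => szkAA => szkQSQA => szkkSQA => szkkszQA => szkkszkA => szkkszkz

S => sQ   [S ::= s Q]
sQ => szS   [Q ::= z S]
szS => szQAA   [S ::= Q A A]
szQAA => szkAA   [Q ::= k]
szkAA => szkQSQA   [A ::= Q S Q]
szkQSQA => szkkSQA   [Q ::= k]
szkkSQA => szkkszQA   [S ::= s z]
szkkszQA => szkkszkA   [Q ::= k]
szkkszkA => szkkszkz   [A ::= z]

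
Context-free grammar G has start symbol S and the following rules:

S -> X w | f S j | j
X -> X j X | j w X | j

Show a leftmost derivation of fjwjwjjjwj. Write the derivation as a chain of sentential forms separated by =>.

S => fSj => fXwj => fXjXwj => fjwXjXwj => fjwjwXjXwj => fjwjwjjXwj => fjwjwjjjwj

S => fSj   [S -> f S j]
fSj => fXwj   [S -> X w]
fXwj => fXjXwj   [X -> X j X]
fXjXwj => fjwXjXwj   [X -> j w X]
fjwXjXwj => fjwjwXjXwj   [X -> j w X]
fjwjwXjXwj => fjwjwjjXwj   [X -> j]
fjwjwjjXwj => fjwjwjjjwj   [X -> j]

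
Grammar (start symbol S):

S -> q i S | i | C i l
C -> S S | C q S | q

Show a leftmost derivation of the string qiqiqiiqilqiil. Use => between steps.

S => qiS => qiCil => qiCqSil => qiSSqSil => qiqiSSqSil => qiqiqiSSqSil => qiqiqiiSqSil => qiqiqiiCilqSil => qiqiqiiqilqSil => qiqiqiiqilqiil

S => qiS   [S -> q i S]
qiS => qiCil   [S -> C i l]
qiCil => qiCqSil   [C -> C q S]
qiCqSil => qiSSqSil   [C -> S S]
qiSSqSil => qiqiSSqSil   [S -> q i S]
qiqiSSqSil => qiqiqiSSqSil   [S -> q i S]
qiqiqiSSqSil => qiqiqiiSqSil   [S -> i]
qiqiqiiSqSil => qiqiqiiCilqSil   [S -> C i l]
qiqiqiiCilqSil => qiqiqiiqilqSil   [C -> q]
qiqiqiiqilqSil => qiqiqiiqilqiil   [S -> i]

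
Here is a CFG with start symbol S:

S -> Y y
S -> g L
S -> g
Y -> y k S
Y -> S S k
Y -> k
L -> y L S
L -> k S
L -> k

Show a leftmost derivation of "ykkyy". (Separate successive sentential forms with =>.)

S => Yy => ykSy => ykYyy => ykkyy

S => Yy   [S -> Y y]
Yy => ykSy   [Y -> y k S]
ykSy => ykYyy   [S -> Y y]
ykYyy => ykkyy   [Y -> k]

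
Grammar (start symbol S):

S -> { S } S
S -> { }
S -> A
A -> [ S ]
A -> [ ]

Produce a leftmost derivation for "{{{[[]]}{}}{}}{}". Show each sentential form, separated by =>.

S => {S}S => {{S}S}S => {{{S}S}S}S => {{{A}S}S}S => {{{[S]}S}S}S => {{{[A]}S}S}S => {{{[[]]}S}S}S => {{{[[]]}{}}S}S => {{{[[]]}{}}{}}S => {{{[[]]}{}}{}}{}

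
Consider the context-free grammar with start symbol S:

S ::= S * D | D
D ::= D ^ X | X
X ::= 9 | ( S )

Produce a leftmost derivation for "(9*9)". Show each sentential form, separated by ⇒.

S ⇒ D ⇒ X ⇒ (S) ⇒ (S*D) ⇒ (D*D) ⇒ (X*D) ⇒ (9*D) ⇒ (9*X) ⇒ (9*9)

S ⇒ D   [S ::= D]
D ⇒ X   [D ::= X]
X ⇒ (S)   [X ::= ( S )]
(S) ⇒ (S*D)   [S ::= S * D]
(S*D) ⇒ (D*D)   [S ::= D]
(D*D) ⇒ (X*D)   [D ::= X]
(X*D) ⇒ (9*D)   [X ::= 9]
(9*D) ⇒ (9*X)   [D ::= X]
(9*X) ⇒ (9*9)   [X ::= 9]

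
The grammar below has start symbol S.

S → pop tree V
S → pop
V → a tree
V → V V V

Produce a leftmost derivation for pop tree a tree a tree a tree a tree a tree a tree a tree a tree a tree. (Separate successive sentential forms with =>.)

S => pop tree V   [S → pop tree V]
pop tree V => pop tree V V V   [V → V V V]
pop tree V V V => pop tree V V V V V   [V → V V V]
pop tree V V V V V => pop tree V V V V V V V   [V → V V V]
pop tree V V V V V V V => pop tree V V V V V V V V V   [V → V V V]
pop tree V V V V V V V V V => pop tree a tree V V V V V V V V   [V → a tree]
pop tree a tree V V V V V V V V => pop tree a tree a tree V V V V V V V   [V → a tree]
pop tree a tree a tree V V V V V V V => pop tree a tree a tree a tree V V V V V V   [V → a tree]
pop tree a tree a tree a tree V V V V V V => pop tree a tree a tree a tree a tree V V V V V   [V → a tree]
pop tree a tree a tree a tree a tree V V V V V => pop tree a tree a tree a tree a tree a tree V V V V   [V → a tree]
pop tree a tree a tree a tree a tree a tree V V V V => pop tree a tree a tree a tree a tree a tree a tree V V V   [V → a tree]
pop tree a tree a tree a tree a tree a tree a tree V V V => pop tree a tree a tree a tree a tree a tree a tree a tree V V   [V → a tree]
pop tree a tree a tree a tree a tree a tree a tree a tree V V => pop tree a tree a tree a tree a tree a tree a tree a tree a tree V   [V → a tree]
pop tree a tree a tree a tree a tree a tree a tree a tree a tree V => pop tree a tree a tree a tree a tree a tree a tree a tree a tree a tree   [V → a tree]

S => pop tree V => pop tree V V V => pop tree V V V V V => pop tree V V V V V V V => pop tree V V V V V V V V V => pop tree a tree V V V V V V V V => pop tree a tree a tree V V V V V V V => pop tree a tree a tree a tree V V V V V V => pop tree a tree a tree a tree a tree V V V V V => pop tree a tree a tree a tree a tree a tree V V V V => pop tree a tree a tree a tree a tree a tree a tree V V V => pop tree a tree a tree a tree a tree a tree a tree a tree V V => pop tree a tree a tree a tree a tree a tree a tree a tree a tree V => pop tree a tree a tree a tree a tree a tree a tree a tree a tree a tree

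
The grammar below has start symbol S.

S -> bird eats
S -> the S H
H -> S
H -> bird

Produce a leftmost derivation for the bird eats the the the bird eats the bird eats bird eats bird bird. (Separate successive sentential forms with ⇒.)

S ⇒ the S H   [S -> the S H]
the S H ⇒ the bird eats H   [S -> bird eats]
the bird eats H ⇒ the bird eats S   [H -> S]
the bird eats S ⇒ the bird eats the S H   [S -> the S H]
the bird eats the S H ⇒ the bird eats the the S H H   [S -> the S H]
the bird eats the the S H H ⇒ the bird eats the the the S H H H   [S -> the S H]
the bird eats the the the S H H H ⇒ the bird eats the the the bird eats H H H   [S -> bird eats]
the bird eats the the the bird eats H H H ⇒ the bird eats the the the bird eats S H H   [H -> S]
the bird eats the the the bird eats S H H ⇒ the bird eats the the the bird eats the S H H H   [S -> the S H]
the bird eats the the the bird eats the S H H H ⇒ the bird eats the the the bird eats the bird eats H H H   [S -> bird eats]
the bird eats the the the bird eats the bird eats H H H ⇒ the bird eats the the the bird eats the bird eats S H H   [H -> S]
the bird eats the the the bird eats the bird eats S H H ⇒ the bird eats the the the bird eats the bird eats bird eats H H   [S -> bird eats]
the bird eats the the the bird eats the bird eats bird eats H H ⇒ the bird eats the the the bird eats the bird eats bird eats bird H   [H -> bird]
the bird eats the the the bird eats the bird eats bird eats bird H ⇒ the bird eats the the the bird eats the bird eats bird eats bird bird   [H -> bird]

S ⇒ the S H ⇒ the bird eats H ⇒ the bird eats S ⇒ the bird eats the S H ⇒ the bird eats the the S H H ⇒ the bird eats the the the S H H H ⇒ the bird eats the the the bird eats H H H ⇒ the bird eats the the the bird eats S H H ⇒ the bird eats the the the bird eats the S H H H ⇒ the bird eats the the the bird eats the bird eats H H H ⇒ the bird eats the the the bird eats the bird eats S H H ⇒ the bird eats the the the bird eats the bird eats bird eats H H ⇒ the bird eats the the the bird eats the bird eats bird eats bird H ⇒ the bird eats the the the bird eats the bird eats bird eats bird bird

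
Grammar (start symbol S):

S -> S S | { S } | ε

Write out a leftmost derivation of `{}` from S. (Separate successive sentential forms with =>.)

S => SS   [S -> S S]
SS => SSS   [S -> S S]
SSS => {S}SS   [S -> { S }]
{S}SS => {}SS   [S -> ε]
{}SS => {}S   [S -> ε]
{}S => {}   [S -> ε]

S => SS => SSS => {S}SS => {}SS => {}S => {}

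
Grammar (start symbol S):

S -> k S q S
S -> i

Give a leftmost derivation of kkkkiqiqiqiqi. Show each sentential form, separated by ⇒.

S ⇒ kSqS   [S -> k S q S]
kSqS ⇒ kkSqSqS   [S -> k S q S]
kkSqSqS ⇒ kkkSqSqSqS   [S -> k S q S]
kkkSqSqSqS ⇒ kkkkSqSqSqSqS   [S -> k S q S]
kkkkSqSqSqSqS ⇒ kkkkiqSqSqSqS   [S -> i]
kkkkiqSqSqSqS ⇒ kkkkiqiqSqSqS   [S -> i]
kkkkiqiqSqSqS ⇒ kkkkiqiqiqSqS   [S -> i]
kkkkiqiqiqSqS ⇒ kkkkiqiqiqiqS   [S -> i]
kkkkiqiqiqiqS ⇒ kkkkiqiqiqiqi   [S -> i]

S ⇒ kSqS ⇒ kkSqSqS ⇒ kkkSqSqSqS ⇒ kkkkSqSqSqSqS ⇒ kkkkiqSqSqSqS ⇒ kkkkiqiqSqSqS ⇒ kkkkiqiqiqSqS ⇒ kkkkiqiqiqiqS ⇒ kkkkiqiqiqiqi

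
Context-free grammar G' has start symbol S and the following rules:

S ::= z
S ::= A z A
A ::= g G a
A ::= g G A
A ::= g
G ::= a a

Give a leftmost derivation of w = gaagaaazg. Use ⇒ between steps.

S ⇒ AzA ⇒ gGAzA ⇒ gaaAzA ⇒ gaagGazA ⇒ gaagaaazA ⇒ gaagaaazg

S ⇒ AzA   [S ::= A z A]
AzA ⇒ gGAzA   [A ::= g G A]
gGAzA ⇒ gaaAzA   [G ::= a a]
gaaAzA ⇒ gaagGazA   [A ::= g G a]
gaagGazA ⇒ gaagaaazA   [G ::= a a]
gaagaaazA ⇒ gaagaaazg   [A ::= g]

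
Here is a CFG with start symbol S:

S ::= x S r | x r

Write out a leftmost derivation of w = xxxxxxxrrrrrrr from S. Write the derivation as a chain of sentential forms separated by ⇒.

S ⇒ xSr ⇒ xxSrr ⇒ xxxSrrr ⇒ xxxxSrrrr ⇒ xxxxxSrrrrr ⇒ xxxxxxSrrrrrr ⇒ xxxxxxxrrrrrrr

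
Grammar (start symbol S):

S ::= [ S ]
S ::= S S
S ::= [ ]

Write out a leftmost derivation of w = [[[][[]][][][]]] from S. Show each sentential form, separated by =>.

S => [S]   [S ::= [ S ]]
[S] => [[S]]   [S ::= [ S ]]
[[S]] => [[SS]]   [S ::= S S]
[[SS]] => [[SSS]]   [S ::= S S]
[[SSS]] => [[SSSS]]   [S ::= S S]
[[SSSS]] => [[[]SSS]]   [S ::= [ ]]
[[[]SSS]] => [[[]SSSS]]   [S ::= S S]
[[[]SSSS]] => [[[][S]SSS]]   [S ::= [ S ]]
[[[][S]SSS]] => [[[][[]]SSS]]   [S ::= [ ]]
[[[][[]]SSS]] => [[[][[]][]SS]]   [S ::= [ ]]
[[[][[]][]SS]] => [[[][[]][][]S]]   [S ::= [ ]]
[[[][[]][][]S]] => [[[][[]][][][]]]   [S ::= [ ]]

S=>[S]=>[[S]]=>[[SS]]=>[[SSS]]=>[[SSSS]]=>[[[]SSS]]=>[[[]SSSS]]=>[[[][S]SSS]]=>[[[][[]]SSS]]=>[[[][[]][]SS]]=>[[[][[]][][]S]]=>[[[][[]][][][]]]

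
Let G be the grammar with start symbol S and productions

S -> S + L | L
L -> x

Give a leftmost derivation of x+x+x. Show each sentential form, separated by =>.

S => S+L   [S -> S + L]
S+L => S+L+L   [S -> S + L]
S+L+L => L+L+L   [S -> L]
L+L+L => x+L+L   [L -> x]
x+L+L => x+x+L   [L -> x]
x+x+L => x+x+x   [L -> x]

S => S+L => S+L+L => L+L+L => x+L+L => x+x+L => x+x+x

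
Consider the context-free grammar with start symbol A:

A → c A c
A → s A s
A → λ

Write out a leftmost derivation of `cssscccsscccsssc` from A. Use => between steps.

A => cAc => csAsc => cssAssc => csssAsssc => cssscAcsssc => csssccAccsssc => cssscccAcccsssc => cssscccsAscccsssc => cssscccsscccsssc

A => cAc   [A → c A c]
cAc => csAsc   [A → s A s]
csAsc => cssAssc   [A → s A s]
cssAssc => csssAsssc   [A → s A s]
csssAsssc => cssscAcsssc   [A → c A c]
cssscAcsssc => csssccAccsssc   [A → c A c]
csssccAccsssc => cssscccAcccsssc   [A → c A c]
cssscccAcccsssc => cssscccsAscccsssc   [A → s A s]
cssscccsAscccsssc => cssscccsscccsssc   [A → λ]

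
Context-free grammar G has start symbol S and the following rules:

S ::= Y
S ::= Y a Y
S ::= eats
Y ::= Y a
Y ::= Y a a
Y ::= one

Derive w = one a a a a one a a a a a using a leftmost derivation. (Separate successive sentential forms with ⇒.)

S ⇒ Y a Y   [S ::= Y a Y]
Y a Y ⇒ Y a a Y   [Y ::= Y a]
Y a a Y ⇒ Y a a a Y   [Y ::= Y a]
Y a a a Y ⇒ Y a a a a Y   [Y ::= Y a]
Y a a a a Y ⇒ one a a a a Y   [Y ::= one]
one a a a a Y ⇒ one a a a a Y a a   [Y ::= Y a a]
one a a a a Y a a ⇒ one a a a a Y a a a   [Y ::= Y a]
one a a a a Y a a a ⇒ one a a a a Y a a a a a   [Y ::= Y a a]
one a a a a Y a a a a a ⇒ one a a a a one a a a a a   [Y ::= one]

S ⇒ Y a Y ⇒ Y a a Y ⇒ Y a a a Y ⇒ Y a a a a Y ⇒ one a a a a Y ⇒ one a a a a Y a a ⇒ one a a a a Y a a a ⇒ one a a a a Y a a a a a ⇒ one a a a a one a a a a a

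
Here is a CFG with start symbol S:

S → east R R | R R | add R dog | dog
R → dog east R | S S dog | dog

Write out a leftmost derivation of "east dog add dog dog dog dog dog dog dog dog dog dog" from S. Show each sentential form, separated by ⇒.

S ⇒ east R R ⇒ east S S dog R ⇒ east R R S dog R ⇒ east dog R S dog R ⇒ east dog S S dog S dog R ⇒ east dog add R dog S dog S dog R ⇒ east dog add dog dog S dog S dog R ⇒ east dog add dog dog R R dog S dog R ⇒ east dog add dog dog S S dog R dog S dog R ⇒ east dog add dog dog dog S dog R dog S dog R ⇒ east dog add dog dog dog dog dog R dog S dog R ⇒ east dog add dog dog dog dog dog dog dog S dog R ⇒ east dog add dog dog dog dog dog dog dog dog dog R ⇒ east dog add dog dog dog dog dog dog dog dog dog dog

S ⇒ east R R   [S → east R R]
east R R ⇒ east S S dog R   [R → S S dog]
east S S dog R ⇒ east R R S dog R   [S → R R]
east R R S dog R ⇒ east dog R S dog R   [R → dog]
east dog R S dog R ⇒ east dog S S dog S dog R   [R → S S dog]
east dog S S dog S dog R ⇒ east dog add R dog S dog S dog R   [S → add R dog]
east dog add R dog S dog S dog R ⇒ east dog add dog dog S dog S dog R   [R → dog]
east dog add dog dog S dog S dog R ⇒ east dog add dog dog R R dog S dog R   [S → R R]
east dog add dog dog R R dog S dog R ⇒ east dog add dog dog S S dog R dog S dog R   [R → S S dog]
east dog add dog dog S S dog R dog S dog R ⇒ east dog add dog dog dog S dog R dog S dog R   [S → dog]
east dog add dog dog dog S dog R dog S dog R ⇒ east dog add dog dog dog dog dog R dog S dog R   [S → dog]
east dog add dog dog dog dog dog R dog S dog R ⇒ east dog add dog dog dog dog dog dog dog S dog R   [R → dog]
east dog add dog dog dog dog dog dog dog S dog R ⇒ east dog add dog dog dog dog dog dog dog dog dog R   [S → dog]
east dog add dog dog dog dog dog dog dog dog dog R ⇒ east dog add dog dog dog dog dog dog dog dog dog dog   [R → dog]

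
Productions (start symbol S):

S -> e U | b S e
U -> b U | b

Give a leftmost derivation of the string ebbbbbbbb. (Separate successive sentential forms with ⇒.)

S ⇒ eU ⇒ ebU ⇒ ebbU ⇒ ebbbU ⇒ ebbbbU ⇒ ebbbbbU ⇒ ebbbbbbU ⇒ ebbbbbbbU ⇒ ebbbbbbbb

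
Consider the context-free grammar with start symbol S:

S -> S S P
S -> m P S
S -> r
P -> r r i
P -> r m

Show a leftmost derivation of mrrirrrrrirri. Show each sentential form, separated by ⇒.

S ⇒ mPS   [S -> m P S]
mPS ⇒ mrriS   [P -> r r i]
mrriS ⇒ mrriSSP   [S -> S S P]
mrriSSP ⇒ mrrirSP   [S -> r]
mrrirSP ⇒ mrrirSSPP   [S -> S S P]
mrrirSSPP ⇒ mrrirrSPP   [S -> r]
mrrirrSPP ⇒ mrrirrrPP   [S -> r]
mrrirrrPP ⇒ mrrirrrrriP   [P -> r r i]
mrrirrrrriP ⇒ mrrirrrrrirri   [P -> r r i]

S⇒mPS⇒mrriS⇒mrriSSP⇒mrrirSP⇒mrrirSSPP⇒mrrirrSPP⇒mrrirrrPP⇒mrrirrrrriP⇒mrrirrrrrirri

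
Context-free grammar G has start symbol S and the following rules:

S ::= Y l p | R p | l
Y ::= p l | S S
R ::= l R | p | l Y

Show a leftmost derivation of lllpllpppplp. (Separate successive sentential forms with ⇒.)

S⇒Rp⇒lYp⇒lSSp⇒lRpSp⇒llRpSp⇒lllYpSp⇒lllSSpSp⇒lllYlpSpSp⇒lllpllpSpSp⇒lllpllpRppSp⇒lllpllppppSp⇒lllpllpppplp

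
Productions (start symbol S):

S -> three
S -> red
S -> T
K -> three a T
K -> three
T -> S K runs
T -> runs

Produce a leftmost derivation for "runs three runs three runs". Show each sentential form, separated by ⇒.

S ⇒ T ⇒ S K runs ⇒ T K runs ⇒ S K runs K runs ⇒ T K runs K runs ⇒ runs K runs K runs ⇒ runs three runs K runs ⇒ runs three runs three runs

S ⇒ T   [S -> T]
T ⇒ S K runs   [T -> S K runs]
S K runs ⇒ T K runs   [S -> T]
T K runs ⇒ S K runs K runs   [T -> S K runs]
S K runs K runs ⇒ T K runs K runs   [S -> T]
T K runs K runs ⇒ runs K runs K runs   [T -> runs]
runs K runs K runs ⇒ runs three runs K runs   [K -> three]
runs three runs K runs ⇒ runs three runs three runs   [K -> three]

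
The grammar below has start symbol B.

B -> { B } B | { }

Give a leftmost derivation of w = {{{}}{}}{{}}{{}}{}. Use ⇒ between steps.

B ⇒ {B}B ⇒ {{B}B}B ⇒ {{{}}B}B ⇒ {{{}}{}}B ⇒ {{{}}{}}{B}B ⇒ {{{}}{}}{{}}B ⇒ {{{}}{}}{{}}{B}B ⇒ {{{}}{}}{{}}{{}}B ⇒ {{{}}{}}{{}}{{}}{}

B ⇒ {B}B   [B -> { B } B]
{B}B ⇒ {{B}B}B   [B -> { B } B]
{{B}B}B ⇒ {{{}}B}B   [B -> { }]
{{{}}B}B ⇒ {{{}}{}}B   [B -> { }]
{{{}}{}}B ⇒ {{{}}{}}{B}B   [B -> { B } B]
{{{}}{}}{B}B ⇒ {{{}}{}}{{}}B   [B -> { }]
{{{}}{}}{{}}B ⇒ {{{}}{}}{{}}{B}B   [B -> { B } B]
{{{}}{}}{{}}{B}B ⇒ {{{}}{}}{{}}{{}}B   [B -> { }]
{{{}}{}}{{}}{{}}B ⇒ {{{}}{}}{{}}{{}}{}   [B -> { }]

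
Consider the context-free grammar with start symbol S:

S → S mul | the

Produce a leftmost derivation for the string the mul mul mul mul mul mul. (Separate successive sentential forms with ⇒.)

S ⇒ S mul ⇒ S mul mul ⇒ S mul mul mul ⇒ S mul mul mul mul ⇒ S mul mul mul mul mul ⇒ S mul mul mul mul mul mul ⇒ the mul mul mul mul mul mul

S ⇒ S mul   [S → S mul]
S mul ⇒ S mul mul   [S → S mul]
S mul mul ⇒ S mul mul mul   [S → S mul]
S mul mul mul ⇒ S mul mul mul mul   [S → S mul]
S mul mul mul mul ⇒ S mul mul mul mul mul   [S → S mul]
S mul mul mul mul mul ⇒ S mul mul mul mul mul mul   [S → S mul]
S mul mul mul mul mul mul ⇒ the mul mul mul mul mul mul   [S → the]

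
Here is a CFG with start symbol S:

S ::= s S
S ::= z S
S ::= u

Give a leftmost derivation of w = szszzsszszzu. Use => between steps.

S => sS => szS => szsS => szszS => szszzS => szszzsS => szszzssS => szszzsszS => szszzsszsS => szszzsszszS => szszzsszszzS => szszzsszszzu

S => sS   [S ::= s S]
sS => szS   [S ::= z S]
szS => szsS   [S ::= s S]
szsS => szszS   [S ::= z S]
szszS => szszzS   [S ::= z S]
szszzS => szszzsS   [S ::= s S]
szszzsS => szszzssS   [S ::= s S]
szszzssS => szszzsszS   [S ::= z S]
szszzsszS => szszzsszsS   [S ::= s S]
szszzsszsS => szszzsszszS   [S ::= z S]
szszzsszszS => szszzsszszzS   [S ::= z S]
szszzsszszzS => szszzsszszzu   [S ::= u]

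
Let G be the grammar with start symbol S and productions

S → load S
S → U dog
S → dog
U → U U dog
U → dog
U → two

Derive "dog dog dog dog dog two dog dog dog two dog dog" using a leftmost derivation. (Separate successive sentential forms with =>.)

S => U dog   [S → U dog]
U dog => U U dog dog   [U → U U dog]
U U dog dog => U U dog U dog dog   [U → U U dog]
U U dog U dog dog => U U dog U dog U dog dog   [U → U U dog]
U U dog U dog U dog dog => U U dog U dog U dog U dog dog   [U → U U dog]
U U dog U dog U dog U dog dog => dog U dog U dog U dog U dog dog   [U → dog]
dog U dog U dog U dog U dog dog => dog U U dog dog U dog U dog U dog dog   [U → U U dog]
dog U U dog dog U dog U dog U dog dog => dog dog U dog dog U dog U dog U dog dog   [U → dog]
dog dog U dog dog U dog U dog U dog dog => dog dog dog dog dog U dog U dog U dog dog   [U → dog]
dog dog dog dog dog U dog U dog U dog dog => dog dog dog dog dog two dog U dog U dog dog   [U → two]
dog dog dog dog dog two dog U dog U dog dog => dog dog dog dog dog two dog dog dog U dog dog   [U → dog]
dog dog dog dog dog two dog dog dog U dog dog => dog dog dog dog dog two dog dog dog two dog dog   [U → two]

S => U dog => U U dog dog => U U dog U dog dog => U U dog U dog U dog dog => U U dog U dog U dog U dog dog => dog U dog U dog U dog U dog dog => dog U U dog dog U dog U dog U dog dog => dog dog U dog dog U dog U dog U dog dog => dog dog dog dog dog U dog U dog U dog dog => dog dog dog dog dog two dog U dog U dog dog => dog dog dog dog dog two dog dog dog U dog dog => dog dog dog dog dog two dog dog dog two dog dog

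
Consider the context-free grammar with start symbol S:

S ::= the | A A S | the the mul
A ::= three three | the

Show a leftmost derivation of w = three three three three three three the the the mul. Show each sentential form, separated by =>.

S => A A S => three three A S => three three three three S => three three three three A A S => three three three three three three A S => three three three three three three the S => three three three three three three the the the mul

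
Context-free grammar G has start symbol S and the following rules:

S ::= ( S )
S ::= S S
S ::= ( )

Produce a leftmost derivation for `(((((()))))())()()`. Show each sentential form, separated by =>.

S => SS => SSS => (S)SS => (SS)SS => ((S)S)SS => (((S))S)SS => ((((S)))S)SS => (((((S))))S)SS => (((((()))))S)SS => (((((()))))())SS => (((((()))))())()S => (((((()))))())()()

S => SS   [S ::= S S]
SS => SSS   [S ::= S S]
SSS => (S)SS   [S ::= ( S )]
(S)SS => (SS)SS   [S ::= S S]
(SS)SS => ((S)S)SS   [S ::= ( S )]
((S)S)SS => (((S))S)SS   [S ::= ( S )]
(((S))S)SS => ((((S)))S)SS   [S ::= ( S )]
((((S)))S)SS => (((((S))))S)SS   [S ::= ( S )]
(((((S))))S)SS => (((((()))))S)SS   [S ::= ( )]
(((((()))))S)SS => (((((()))))())SS   [S ::= ( )]
(((((()))))())SS => (((((()))))())()S   [S ::= ( )]
(((((()))))())()S => (((((()))))())()()   [S ::= ( )]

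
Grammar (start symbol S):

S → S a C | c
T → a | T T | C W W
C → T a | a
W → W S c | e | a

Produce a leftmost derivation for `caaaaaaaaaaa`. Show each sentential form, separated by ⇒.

S ⇒ SaC   [S → S a C]
SaC ⇒ SaCaC   [S → S a C]
SaCaC ⇒ SaCaCaC   [S → S a C]
SaCaCaC ⇒ SaCaCaCaC   [S → S a C]
SaCaCaCaC ⇒ SaCaCaCaCaC   [S → S a C]
SaCaCaCaCaC ⇒ caCaCaCaCaC   [S → c]
caCaCaCaCaC ⇒ caTaaCaCaCaC   [C → T a]
caTaaCaCaCaC ⇒ caaaaCaCaCaC   [T → a]
caaaaCaCaCaC ⇒ caaaaaaCaCaC   [C → a]
caaaaaaCaCaC ⇒ caaaaaaaaCaC   [C → a]
caaaaaaaaCaC ⇒ caaaaaaaaaaC   [C → a]
caaaaaaaaaaC ⇒ caaaaaaaaaaa   [C → a]

S⇒SaC⇒SaCaC⇒SaCaCaC⇒SaCaCaCaC⇒SaCaCaCaCaC⇒caCaCaCaCaC⇒caTaaCaCaCaC⇒caaaaCaCaCaC⇒caaaaaaCaCaC⇒caaaaaaaaCaC⇒caaaaaaaaaaC⇒caaaaaaaaaaa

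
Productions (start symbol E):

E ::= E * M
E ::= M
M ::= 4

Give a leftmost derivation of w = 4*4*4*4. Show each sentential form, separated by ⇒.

E ⇒ E*M ⇒ E*M*M ⇒ E*M*M*M ⇒ M*M*M*M ⇒ 4*M*M*M ⇒ 4*4*M*M ⇒ 4*4*4*M ⇒ 4*4*4*4

E ⇒ E*M   [E ::= E * M]
E*M ⇒ E*M*M   [E ::= E * M]
E*M*M ⇒ E*M*M*M   [E ::= E * M]
E*M*M*M ⇒ M*M*M*M   [E ::= M]
M*M*M*M ⇒ 4*M*M*M   [M ::= 4]
4*M*M*M ⇒ 4*4*M*M   [M ::= 4]
4*4*M*M ⇒ 4*4*4*M   [M ::= 4]
4*4*4*M ⇒ 4*4*4*4   [M ::= 4]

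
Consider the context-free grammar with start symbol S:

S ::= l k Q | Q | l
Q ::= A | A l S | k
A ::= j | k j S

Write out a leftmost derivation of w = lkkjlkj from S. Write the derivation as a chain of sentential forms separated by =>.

S => lkQ => lkA => lkkjS => lkkjlkQ => lkkjlkA => lkkjlkj

S => lkQ   [S ::= l k Q]
lkQ => lkA   [Q ::= A]
lkA => lkkjS   [A ::= k j S]
lkkjS => lkkjlkQ   [S ::= l k Q]
lkkjlkQ => lkkjlkA   [Q ::= A]
lkkjlkA => lkkjlkj   [A ::= j]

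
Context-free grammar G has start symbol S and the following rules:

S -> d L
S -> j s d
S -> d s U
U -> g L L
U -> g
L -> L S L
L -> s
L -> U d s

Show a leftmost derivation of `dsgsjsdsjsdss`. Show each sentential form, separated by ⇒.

S ⇒ dsU ⇒ dsgLL ⇒ dsgLSLL ⇒ dsgLSLSLL ⇒ dsgsSLSLL ⇒ dsgsjsdLSLL ⇒ dsgsjsdsSLL ⇒ dsgsjsdsjsdLL ⇒ dsgsjsdsjsdsL ⇒ dsgsjsdsjsdss

S ⇒ dsU   [S -> d s U]
dsU ⇒ dsgLL   [U -> g L L]
dsgLL ⇒ dsgLSLL   [L -> L S L]
dsgLSLL ⇒ dsgLSLSLL   [L -> L S L]
dsgLSLSLL ⇒ dsgsSLSLL   [L -> s]
dsgsSLSLL ⇒ dsgsjsdLSLL   [S -> j s d]
dsgsjsdLSLL ⇒ dsgsjsdsSLL   [L -> s]
dsgsjsdsSLL ⇒ dsgsjsdsjsdLL   [S -> j s d]
dsgsjsdsjsdLL ⇒ dsgsjsdsjsdsL   [L -> s]
dsgsjsdsjsdsL ⇒ dsgsjsdsjsdss   [L -> s]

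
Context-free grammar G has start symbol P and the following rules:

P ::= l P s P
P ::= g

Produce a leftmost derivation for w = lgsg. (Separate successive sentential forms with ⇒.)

P ⇒ lPsP ⇒ lgsP ⇒ lgsg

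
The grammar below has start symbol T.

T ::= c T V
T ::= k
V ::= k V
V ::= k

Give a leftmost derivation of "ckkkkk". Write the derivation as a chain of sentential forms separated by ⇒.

T ⇒ cTV ⇒ ckV ⇒ ckkV ⇒ ckkkV ⇒ ckkkkV ⇒ ckkkkk

T ⇒ cTV   [T ::= c T V]
cTV ⇒ ckV   [T ::= k]
ckV ⇒ ckkV   [V ::= k V]
ckkV ⇒ ckkkV   [V ::= k V]
ckkkV ⇒ ckkkkV   [V ::= k V]
ckkkkV ⇒ ckkkkk   [V ::= k]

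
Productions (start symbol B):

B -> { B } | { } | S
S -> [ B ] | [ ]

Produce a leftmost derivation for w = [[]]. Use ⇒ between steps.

B ⇒ S   [B -> S]
S ⇒ [B]   [S -> [ B ]]
[B] ⇒ [S]   [B -> S]
[S] ⇒ [[]]   [S -> [ ]]

B ⇒ S ⇒ [B] ⇒ [S] ⇒ [[]]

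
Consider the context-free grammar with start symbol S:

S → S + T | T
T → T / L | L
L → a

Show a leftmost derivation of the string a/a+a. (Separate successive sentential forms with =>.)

S => S+T => T+T => T/L+T => L/L+T => a/L+T => a/a+T => a/a+L => a/a+a

S => S+T   [S → S + T]
S+T => T+T   [S → T]
T+T => T/L+T   [T → T / L]
T/L+T => L/L+T   [T → L]
L/L+T => a/L+T   [L → a]
a/L+T => a/a+T   [L → a]
a/a+T => a/a+L   [T → L]
a/a+L => a/a+a   [L → a]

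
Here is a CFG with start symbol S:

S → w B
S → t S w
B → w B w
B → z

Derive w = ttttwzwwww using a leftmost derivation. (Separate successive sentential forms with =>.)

S=>tSw=>ttSww=>tttSwww=>ttttSwwww=>ttttwBwwww=>ttttwzwwww

S => tSw   [S → t S w]
tSw => ttSww   [S → t S w]
ttSww => tttSwww   [S → t S w]
tttSwww => ttttSwwww   [S → t S w]
ttttSwwww => ttttwBwwww   [S → w B]
ttttwBwwww => ttttwzwwww   [B → z]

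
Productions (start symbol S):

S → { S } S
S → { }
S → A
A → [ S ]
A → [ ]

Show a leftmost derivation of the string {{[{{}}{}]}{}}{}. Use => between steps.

S => {S}S => {{S}S}S => {{A}S}S => {{[S]}S}S => {{[{S}S]}S}S => {{[{{}}S]}S}S => {{[{{}}{}]}S}S => {{[{{}}{}]}{}}S => {{[{{}}{}]}{}}{}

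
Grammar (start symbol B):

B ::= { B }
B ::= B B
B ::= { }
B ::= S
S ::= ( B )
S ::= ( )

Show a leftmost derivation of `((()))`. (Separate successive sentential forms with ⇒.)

B ⇒ S ⇒ (B) ⇒ (S) ⇒ ((B)) ⇒ ((S)) ⇒ ((()))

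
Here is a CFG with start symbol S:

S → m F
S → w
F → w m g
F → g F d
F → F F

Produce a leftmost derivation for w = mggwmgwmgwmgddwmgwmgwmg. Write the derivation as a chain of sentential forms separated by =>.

S => mF => mFF => mFFF => mFFFF => mgFdFFF => mggFddFFF => mggFFddFFF => mggwmgFddFFF => mggwmgFFddFFF => mggwmgwmgFddFFF => mggwmgwmgwmgddFFF => mggwmgwmgwmgddwmgFF => mggwmgwmgwmgddwmgwmgF => mggwmgwmgwmgddwmgwmgwmg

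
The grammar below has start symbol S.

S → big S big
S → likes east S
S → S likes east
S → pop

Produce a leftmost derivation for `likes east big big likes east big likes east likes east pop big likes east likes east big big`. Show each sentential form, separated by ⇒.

S ⇒ likes east S ⇒ likes east big S big ⇒ likes east big big S big big ⇒ likes east big big S likes east big big ⇒ likes east big big likes east S likes east big big ⇒ likes east big big likes east S likes east likes east big big ⇒ likes east big big likes east big S big likes east likes east big big ⇒ likes east big big likes east big likes east S big likes east likes east big big ⇒ likes east big big likes east big likes east likes east S big likes east likes east big big ⇒ likes east big big likes east big likes east likes east pop big likes east likes east big big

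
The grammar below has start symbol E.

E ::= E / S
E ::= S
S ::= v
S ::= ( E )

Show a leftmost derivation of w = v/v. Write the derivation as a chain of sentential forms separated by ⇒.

E ⇒ E/S   [E ::= E / S]
E/S ⇒ S/S   [E ::= S]
S/S ⇒ v/S   [S ::= v]
v/S ⇒ v/v   [S ::= v]

E ⇒ E/S ⇒ S/S ⇒ v/S ⇒ v/v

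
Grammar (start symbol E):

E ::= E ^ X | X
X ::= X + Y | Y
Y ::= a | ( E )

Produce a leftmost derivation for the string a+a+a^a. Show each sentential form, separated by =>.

E=>E^X=>X^X=>X+Y^X=>X+Y+Y^X=>Y+Y+Y^X=>a+Y+Y^X=>a+a+Y^X=>a+a+a^X=>a+a+a^Y=>a+a+a^a

E => E^X   [E ::= E ^ X]
E^X => X^X   [E ::= X]
X^X => X+Y^X   [X ::= X + Y]
X+Y^X => X+Y+Y^X   [X ::= X + Y]
X+Y+Y^X => Y+Y+Y^X   [X ::= Y]
Y+Y+Y^X => a+Y+Y^X   [Y ::= a]
a+Y+Y^X => a+a+Y^X   [Y ::= a]
a+a+Y^X => a+a+a^X   [Y ::= a]
a+a+a^X => a+a+a^Y   [X ::= Y]
a+a+a^Y => a+a+a^a   [Y ::= a]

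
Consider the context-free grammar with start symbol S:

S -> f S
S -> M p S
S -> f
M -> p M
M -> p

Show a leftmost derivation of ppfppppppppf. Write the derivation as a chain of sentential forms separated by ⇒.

S⇒MpS⇒ppS⇒ppfS⇒ppfMpS⇒ppfpMpS⇒ppfppMpS⇒ppfpppMpS⇒ppfpppppS⇒ppfpppppMpS⇒ppfppppppMpS⇒ppfppppppppS⇒ppfppppppppf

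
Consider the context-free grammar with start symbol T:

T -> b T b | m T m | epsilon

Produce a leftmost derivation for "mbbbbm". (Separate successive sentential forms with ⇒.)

T⇒mTm⇒mbTbm⇒mbbTbbm⇒mbbbbm

T ⇒ mTm   [T -> m T m]
mTm ⇒ mbTbm   [T -> b T b]
mbTbm ⇒ mbbTbbm   [T -> b T b]
mbbTbbm ⇒ mbbbbm   [T -> epsilon]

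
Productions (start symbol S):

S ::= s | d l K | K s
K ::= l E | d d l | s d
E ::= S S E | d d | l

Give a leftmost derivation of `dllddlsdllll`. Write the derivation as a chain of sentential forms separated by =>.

S=>dlK=>dllE=>dllSSE=>dllKsSE=>dllddlsSE=>dllddlsdlKE=>dllddlsdllEE=>dllddlsdlllE=>dllddlsdllll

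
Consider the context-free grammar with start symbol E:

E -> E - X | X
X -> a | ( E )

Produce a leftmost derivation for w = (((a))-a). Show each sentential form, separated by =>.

E => X   [E -> X]
X => (E)   [X -> ( E )]
(E) => (E-X)   [E -> E - X]
(E-X) => (X-X)   [E -> X]
(X-X) => ((E)-X)   [X -> ( E )]
((E)-X) => ((X)-X)   [E -> X]
((X)-X) => (((E))-X)   [X -> ( E )]
(((E))-X) => (((X))-X)   [E -> X]
(((X))-X) => (((a))-X)   [X -> a]
(((a))-X) => (((a))-a)   [X -> a]

E => X => (E) => (E-X) => (X-X) => ((E)-X) => ((X)-X) => (((E))-X) => (((X))-X) => (((a))-X) => (((a))-a)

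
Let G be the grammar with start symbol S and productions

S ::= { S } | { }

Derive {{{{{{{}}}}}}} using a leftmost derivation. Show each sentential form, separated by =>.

S => {S} => {{S}} => {{{S}}} => {{{{S}}}} => {{{{{S}}}}} => {{{{{{S}}}}}} => {{{{{{{}}}}}}}

S => {S}   [S ::= { S }]
{S} => {{S}}   [S ::= { S }]
{{S}} => {{{S}}}   [S ::= { S }]
{{{S}}} => {{{{S}}}}   [S ::= { S }]
{{{{S}}}} => {{{{{S}}}}}   [S ::= { S }]
{{{{{S}}}}} => {{{{{{S}}}}}}   [S ::= { S }]
{{{{{{S}}}}}} => {{{{{{{}}}}}}}   [S ::= { }]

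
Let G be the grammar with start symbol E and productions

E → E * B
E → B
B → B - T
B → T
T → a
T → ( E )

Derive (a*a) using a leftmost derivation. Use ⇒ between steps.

E⇒B⇒T⇒(E)⇒(E*B)⇒(B*B)⇒(T*B)⇒(a*B)⇒(a*T)⇒(a*a)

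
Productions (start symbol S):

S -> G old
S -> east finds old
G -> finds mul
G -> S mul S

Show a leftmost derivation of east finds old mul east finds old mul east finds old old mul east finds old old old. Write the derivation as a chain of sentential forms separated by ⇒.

S ⇒ G old ⇒ S mul S old ⇒ east finds old mul S old ⇒ east finds old mul G old old ⇒ east finds old mul S mul S old old ⇒ east finds old mul G old mul S old old ⇒ east finds old mul S mul S old mul S old old ⇒ east finds old mul east finds old mul S old mul S old old ⇒ east finds old mul east finds old mul east finds old old mul S old old ⇒ east finds old mul east finds old mul east finds old old mul east finds old old old

S ⇒ G old   [S -> G old]
G old ⇒ S mul S old   [G -> S mul S]
S mul S old ⇒ east finds old mul S old   [S -> east finds old]
east finds old mul S old ⇒ east finds old mul G old old   [S -> G old]
east finds old mul G old old ⇒ east finds old mul S mul S old old   [G -> S mul S]
east finds old mul S mul S old old ⇒ east finds old mul G old mul S old old   [S -> G old]
east finds old mul G old mul S old old ⇒ east finds old mul S mul S old mul S old old   [G -> S mul S]
east finds old mul S mul S old mul S old old ⇒ east finds old mul east finds old mul S old mul S old old   [S -> east finds old]
east finds old mul east finds old mul S old mul S old old ⇒ east finds old mul east finds old mul east finds old old mul S old old   [S -> east finds old]
east finds old mul east finds old mul east finds old old mul S old old ⇒ east finds old mul east finds old mul east finds old old mul east finds old old old   [S -> east finds old]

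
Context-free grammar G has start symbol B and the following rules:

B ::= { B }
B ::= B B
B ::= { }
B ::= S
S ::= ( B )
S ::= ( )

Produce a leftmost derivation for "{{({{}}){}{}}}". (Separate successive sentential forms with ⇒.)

B ⇒ {B}   [B ::= { B }]
{B} ⇒ {{B}}   [B ::= { B }]
{{B}} ⇒ {{BB}}   [B ::= B B]
{{BB}} ⇒ {{BBB}}   [B ::= B B]
{{BBB}} ⇒ {{SBB}}   [B ::= S]
{{SBB}} ⇒ {{(B)BB}}   [S ::= ( B )]
{{(B)BB}} ⇒ {{({B})BB}}   [B ::= { B }]
{{({B})BB}} ⇒ {{({{}})BB}}   [B ::= { }]
{{({{}})BB}} ⇒ {{({{}}){}B}}   [B ::= { }]
{{({{}}){}B}} ⇒ {{({{}}){}{}}}   [B ::= { }]

B⇒{B}⇒{{B}}⇒{{BB}}⇒{{BBB}}⇒{{SBB}}⇒{{(B)BB}}⇒{{({B})BB}}⇒{{({{}})BB}}⇒{{({{}}){}B}}⇒{{({{}}){}{}}}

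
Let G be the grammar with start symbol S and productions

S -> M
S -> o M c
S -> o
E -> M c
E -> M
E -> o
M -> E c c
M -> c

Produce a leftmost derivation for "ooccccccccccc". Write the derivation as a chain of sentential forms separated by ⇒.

S ⇒ oMc   [S -> o M c]
oMc ⇒ oEccc   [M -> E c c]
oEccc ⇒ oMccc   [E -> M]
oMccc ⇒ oEccccc   [M -> E c c]
oEccccc ⇒ oMcccccc   [E -> M c]
oMcccccc ⇒ oEcccccccc   [M -> E c c]
oEcccccccc ⇒ oMccccccccc   [E -> M c]
oMccccccccc ⇒ oEccccccccccc   [M -> E c c]
oEccccccccccc ⇒ ooccccccccccc   [E -> o]

S ⇒ oMc ⇒ oEccc ⇒ oMccc ⇒ oEccccc ⇒ oMcccccc ⇒ oEcccccccc ⇒ oMccccccccc ⇒ oEccccccccccc ⇒ ooccccccccccc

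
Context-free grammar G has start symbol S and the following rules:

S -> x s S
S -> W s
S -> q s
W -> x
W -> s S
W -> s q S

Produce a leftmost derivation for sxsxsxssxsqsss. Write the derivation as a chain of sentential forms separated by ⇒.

S ⇒ Ws ⇒ sSs ⇒ sxsSs ⇒ sxsxsSs ⇒ sxsxsxsSs ⇒ sxsxsxsWss ⇒ sxsxsxssSss ⇒ sxsxsxssxsSss ⇒ sxsxsxssxsqsss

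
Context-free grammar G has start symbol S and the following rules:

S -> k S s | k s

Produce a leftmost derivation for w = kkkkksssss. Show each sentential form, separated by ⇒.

S ⇒ kSs   [S -> k S s]
kSs ⇒ kkSss   [S -> k S s]
kkSss ⇒ kkkSsss   [S -> k S s]
kkkSsss ⇒ kkkkSssss   [S -> k S s]
kkkkSssss ⇒ kkkkksssss   [S -> k s]

S ⇒ kSs ⇒ kkSss ⇒ kkkSsss ⇒ kkkkSssss ⇒ kkkkksssss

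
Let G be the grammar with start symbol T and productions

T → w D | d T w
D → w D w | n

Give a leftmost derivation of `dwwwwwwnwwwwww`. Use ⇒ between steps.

T ⇒ dTw ⇒ dwDw ⇒ dwwDww ⇒ dwwwDwww ⇒ dwwwwDwwww ⇒ dwwwwwDwwwww ⇒ dwwwwwwDwwwwww ⇒ dwwwwwwnwwwwww

T ⇒ dTw   [T → d T w]
dTw ⇒ dwDw   [T → w D]
dwDw ⇒ dwwDww   [D → w D w]
dwwDww ⇒ dwwwDwww   [D → w D w]
dwwwDwww ⇒ dwwwwDwwww   [D → w D w]
dwwwwDwwww ⇒ dwwwwwDwwwww   [D → w D w]
dwwwwwDwwwww ⇒ dwwwwwwDwwwwww   [D → w D w]
dwwwwwwDwwwwww ⇒ dwwwwwwnwwwwww   [D → n]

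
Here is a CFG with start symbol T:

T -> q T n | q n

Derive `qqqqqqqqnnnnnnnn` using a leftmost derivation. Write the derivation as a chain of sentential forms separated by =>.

T => qTn => qqTnn => qqqTnnn => qqqqTnnnn => qqqqqTnnnnn => qqqqqqTnnnnnn => qqqqqqqTnnnnnnn => qqqqqqqqnnnnnnnn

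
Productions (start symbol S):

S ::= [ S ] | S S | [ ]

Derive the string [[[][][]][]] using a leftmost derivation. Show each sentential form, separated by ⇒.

S ⇒ [S] ⇒ [SS] ⇒ [[S]S] ⇒ [[SS]S] ⇒ [[SSS]S] ⇒ [[[]SS]S] ⇒ [[[][]S]S] ⇒ [[[][][]]S] ⇒ [[[][][]][]]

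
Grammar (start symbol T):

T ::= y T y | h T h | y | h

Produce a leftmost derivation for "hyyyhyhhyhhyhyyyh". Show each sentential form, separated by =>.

T => hTh   [T ::= h T h]
hTh => hyTyh   [T ::= y T y]
hyTyh => hyyTyyh   [T ::= y T y]
hyyTyyh => hyyyTyyyh   [T ::= y T y]
hyyyTyyyh => hyyyhThyyyh   [T ::= h T h]
hyyyhThyyyh => hyyyhyTyhyyyh   [T ::= y T y]
hyyyhyTyhyyyh => hyyyhyhThyhyyyh   [T ::= h T h]
hyyyhyhThyhyyyh => hyyyhyhhThhyhyyyh   [T ::= h T h]
hyyyhyhhThhyhyyyh => hyyyhyhhyhhyhyyyh   [T ::= y]

T => hTh => hyTyh => hyyTyyh => hyyyTyyyh => hyyyhThyyyh => hyyyhyTyhyyyh => hyyyhyhThyhyyyh => hyyyhyhhThhyhyyyh => hyyyhyhhyhhyhyyyh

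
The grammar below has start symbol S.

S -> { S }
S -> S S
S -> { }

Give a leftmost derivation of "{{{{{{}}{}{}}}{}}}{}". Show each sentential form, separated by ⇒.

S ⇒ SS ⇒ {S}S ⇒ {{S}}S ⇒ {{SS}}S ⇒ {{{S}S}}S ⇒ {{{{S}}S}}S ⇒ {{{{SS}}S}}S ⇒ {{{{SSS}}S}}S ⇒ {{{{{S}SS}}S}}S ⇒ {{{{{{}}SS}}S}}S ⇒ {{{{{{}}{}S}}S}}S ⇒ {{{{{{}}{}{}}}S}}S ⇒ {{{{{{}}{}{}}}{}}}S ⇒ {{{{{{}}{}{}}}{}}}{}

S ⇒ SS   [S -> S S]
SS ⇒ {S}S   [S -> { S }]
{S}S ⇒ {{S}}S   [S -> { S }]
{{S}}S ⇒ {{SS}}S   [S -> S S]
{{SS}}S ⇒ {{{S}S}}S   [S -> { S }]
{{{S}S}}S ⇒ {{{{S}}S}}S   [S -> { S }]
{{{{S}}S}}S ⇒ {{{{SS}}S}}S   [S -> S S]
{{{{SS}}S}}S ⇒ {{{{SSS}}S}}S   [S -> S S]
{{{{SSS}}S}}S ⇒ {{{{{S}SS}}S}}S   [S -> { S }]
{{{{{S}SS}}S}}S ⇒ {{{{{{}}SS}}S}}S   [S -> { }]
{{{{{{}}SS}}S}}S ⇒ {{{{{{}}{}S}}S}}S   [S -> { }]
{{{{{{}}{}S}}S}}S ⇒ {{{{{{}}{}{}}}S}}S   [S -> { }]
{{{{{{}}{}{}}}S}}S ⇒ {{{{{{}}{}{}}}{}}}S   [S -> { }]
{{{{{{}}{}{}}}{}}}S ⇒ {{{{{{}}{}{}}}{}}}{}   [S -> { }]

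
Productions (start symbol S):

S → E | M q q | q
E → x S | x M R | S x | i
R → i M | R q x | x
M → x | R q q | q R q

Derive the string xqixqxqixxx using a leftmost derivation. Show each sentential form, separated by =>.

S => E => Sx => Ex => Sxx => Exx => xMRxx => xqRqRxx => xqRqxqRxx => xqiMqxqRxx => xqixqxqRxx => xqixqxqiMxx => xqixqxqixxx

S => E   [S → E]
E => Sx   [E → S x]
Sx => Ex   [S → E]
Ex => Sxx   [E → S x]
Sxx => Exx   [S → E]
Exx => xMRxx   [E → x M R]
xMRxx => xqRqRxx   [M → q R q]
xqRqRxx => xqRqxqRxx   [R → R q x]
xqRqxqRxx => xqiMqxqRxx   [R → i M]
xqiMqxqRxx => xqixqxqRxx   [M → x]
xqixqxqRxx => xqixqxqiMxx   [R → i M]
xqixqxqiMxx => xqixqxqixxx   [M → x]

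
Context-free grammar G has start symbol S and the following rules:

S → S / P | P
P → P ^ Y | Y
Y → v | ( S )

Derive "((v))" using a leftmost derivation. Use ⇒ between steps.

S ⇒ P   [S → P]
P ⇒ Y   [P → Y]
Y ⇒ (S)   [Y → ( S )]
(S) ⇒ (P)   [S → P]
(P) ⇒ (Y)   [P → Y]
(Y) ⇒ ((S))   [Y → ( S )]
((S)) ⇒ ((P))   [S → P]
((P)) ⇒ ((Y))   [P → Y]
((Y)) ⇒ ((v))   [Y → v]

S ⇒ P ⇒ Y ⇒ (S) ⇒ (P) ⇒ (Y) ⇒ ((S)) ⇒ ((P)) ⇒ ((Y)) ⇒ ((v))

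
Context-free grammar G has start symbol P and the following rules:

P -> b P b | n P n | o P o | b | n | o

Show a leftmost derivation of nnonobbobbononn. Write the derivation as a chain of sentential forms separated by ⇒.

P ⇒ nPn   [P -> n P n]
nPn ⇒ nnPnn   [P -> n P n]
nnPnn ⇒ nnoPonn   [P -> o P o]
nnoPonn ⇒ nnonPnonn   [P -> n P n]
nnonPnonn ⇒ nnonoPononn   [P -> o P o]
nnonoPononn ⇒ nnonobPbononn   [P -> b P b]
nnonobPbononn ⇒ nnonobbPbbononn   [P -> b P b]
nnonobbPbbononn ⇒ nnonobbobbononn   [P -> o]

P ⇒ nPn ⇒ nnPnn ⇒ nnoPonn ⇒ nnonPnonn ⇒ nnonoPononn ⇒ nnonobPbononn ⇒ nnonobbPbbononn ⇒ nnonobbobbononn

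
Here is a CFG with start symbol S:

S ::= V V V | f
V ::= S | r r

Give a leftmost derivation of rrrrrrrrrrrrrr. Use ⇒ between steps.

S ⇒ VVV   [S ::= V V V]
VVV ⇒ rrVV   [V ::= r r]
rrVV ⇒ rrSV   [V ::= S]
rrSV ⇒ rrVVVV   [S ::= V V V]
rrVVVV ⇒ rrSVVV   [V ::= S]
rrSVVV ⇒ rrVVVVVV   [S ::= V V V]
rrVVVVVV ⇒ rrrrVVVVV   [V ::= r r]
rrrrVVVVV ⇒ rrrrrrVVVV   [V ::= r r]
rrrrrrVVVV ⇒ rrrrrrrrVVV   [V ::= r r]
rrrrrrrrVVV ⇒ rrrrrrrrrrVV   [V ::= r r]
rrrrrrrrrrVV ⇒ rrrrrrrrrrrrV   [V ::= r r]
rrrrrrrrrrrrV ⇒ rrrrrrrrrrrrrr   [V ::= r r]

S ⇒ VVV ⇒ rrVV ⇒ rrSV ⇒ rrVVVV ⇒ rrSVVV ⇒ rrVVVVVV ⇒ rrrrVVVVV ⇒ rrrrrrVVVV ⇒ rrrrrrrrVVV ⇒ rrrrrrrrrrVV ⇒ rrrrrrrrrrrrV ⇒ rrrrrrrrrrrrrr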